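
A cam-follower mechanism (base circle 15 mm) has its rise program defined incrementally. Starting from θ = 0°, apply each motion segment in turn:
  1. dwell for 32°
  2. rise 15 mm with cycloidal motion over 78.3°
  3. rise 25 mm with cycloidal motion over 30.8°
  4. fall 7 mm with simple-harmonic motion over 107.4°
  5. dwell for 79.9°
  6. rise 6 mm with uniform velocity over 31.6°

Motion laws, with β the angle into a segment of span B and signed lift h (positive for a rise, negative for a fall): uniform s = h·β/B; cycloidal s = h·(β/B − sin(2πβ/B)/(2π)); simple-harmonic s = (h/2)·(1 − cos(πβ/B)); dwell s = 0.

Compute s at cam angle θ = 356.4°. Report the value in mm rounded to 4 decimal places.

seg 1 [0°–32°] dwell: s stays 0.0000
seg 2 [32°–110.3°] cycloidal, h=15: full span → s += 15 → s = 15.0000
seg 3 [110.3°–141.1°] cycloidal, h=25: full span → s += 25 → s = 40.0000
seg 4 [141.1°–248.5°] simple-harmonic, h=-7: full span → s += -7 → s = 33.0000
seg 5 [248.5°–328.4°] dwell: s stays 33.0000
seg 6 [328.4°–360°] uniform, h=6: θ=356.4° here. β=28, B=31.6. 6·28/31.6 = 5.3165 → s = 38.3165

38.3165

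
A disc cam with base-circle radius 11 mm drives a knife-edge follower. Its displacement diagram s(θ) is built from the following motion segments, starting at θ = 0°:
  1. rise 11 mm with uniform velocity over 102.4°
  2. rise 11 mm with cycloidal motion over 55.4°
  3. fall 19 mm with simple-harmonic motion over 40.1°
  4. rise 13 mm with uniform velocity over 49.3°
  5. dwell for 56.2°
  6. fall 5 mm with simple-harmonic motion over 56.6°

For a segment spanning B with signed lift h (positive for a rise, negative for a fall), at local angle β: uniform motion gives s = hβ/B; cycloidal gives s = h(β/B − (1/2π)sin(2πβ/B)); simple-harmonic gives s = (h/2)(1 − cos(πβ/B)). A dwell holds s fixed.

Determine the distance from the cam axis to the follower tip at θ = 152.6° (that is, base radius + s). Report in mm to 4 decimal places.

seg 1 [0°–102.4°] uniform, h=11: full span → s += 11 → s = 11.0000
seg 2 [102.4°–157.8°] cycloidal, h=11: θ=152.6° here. β=50.2, B=55.4. 11·(0.9061 − sin(2π·0.9061)/(2π)) = 10.9412 → s = 21.9412
radial distance = base radius + s = 11 + 21.9412 = 32.9412

32.9412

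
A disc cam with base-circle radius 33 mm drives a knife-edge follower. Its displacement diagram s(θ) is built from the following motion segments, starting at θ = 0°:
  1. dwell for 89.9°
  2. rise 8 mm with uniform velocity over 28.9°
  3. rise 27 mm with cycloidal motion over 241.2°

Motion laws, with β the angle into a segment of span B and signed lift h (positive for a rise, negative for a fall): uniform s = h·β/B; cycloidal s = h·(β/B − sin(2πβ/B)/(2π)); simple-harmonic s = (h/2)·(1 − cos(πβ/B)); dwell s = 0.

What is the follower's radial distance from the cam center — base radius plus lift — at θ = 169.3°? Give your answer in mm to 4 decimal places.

seg 1 [0°–89.9°] dwell: s stays 0.0000
seg 2 [89.9°–118.8°] uniform, h=8: full span → s += 8 → s = 8.0000
seg 3 [118.8°–360°] cycloidal, h=27: θ=169.3° here. β=50.5, B=241.2. 27·(0.2094 − sin(2π·0.2094)/(2π)) = 1.4951 → s = 9.4951
radial distance = base radius + s = 33 + 9.4951 = 42.4951

42.4951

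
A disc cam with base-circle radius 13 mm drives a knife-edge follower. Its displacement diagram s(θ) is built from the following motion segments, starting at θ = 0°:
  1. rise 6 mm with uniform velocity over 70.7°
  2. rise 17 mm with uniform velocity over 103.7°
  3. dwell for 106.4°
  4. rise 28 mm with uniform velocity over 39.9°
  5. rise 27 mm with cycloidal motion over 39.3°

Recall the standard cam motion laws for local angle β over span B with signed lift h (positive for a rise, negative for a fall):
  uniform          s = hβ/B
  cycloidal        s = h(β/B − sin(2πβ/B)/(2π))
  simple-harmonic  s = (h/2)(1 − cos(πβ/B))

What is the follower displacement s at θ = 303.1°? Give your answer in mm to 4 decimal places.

seg 1 [0°–70.7°] uniform, h=6: full span → s += 6 → s = 6.0000
seg 2 [70.7°–174.4°] uniform, h=17: full span → s += 17 → s = 23.0000
seg 3 [174.4°–280.8°] dwell: s stays 23.0000
seg 4 [280.8°–320.7°] uniform, h=28: θ=303.1° here. β=22.3, B=39.9. 28·22.3/39.9 = 15.6491 → s = 38.6491

38.6491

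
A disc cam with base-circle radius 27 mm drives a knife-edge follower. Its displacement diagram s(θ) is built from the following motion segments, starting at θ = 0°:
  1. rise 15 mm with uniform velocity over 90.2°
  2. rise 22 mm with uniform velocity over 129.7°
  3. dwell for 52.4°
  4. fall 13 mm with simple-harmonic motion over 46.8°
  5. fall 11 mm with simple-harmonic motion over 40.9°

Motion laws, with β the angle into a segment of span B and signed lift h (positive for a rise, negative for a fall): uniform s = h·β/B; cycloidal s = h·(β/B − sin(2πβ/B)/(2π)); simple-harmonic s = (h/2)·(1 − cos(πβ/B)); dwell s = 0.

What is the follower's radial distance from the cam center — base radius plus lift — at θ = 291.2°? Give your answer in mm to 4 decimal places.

seg 1 [0°–90.2°] uniform, h=15: full span → s += 15 → s = 15.0000
seg 2 [90.2°–219.9°] uniform, h=22: full span → s += 22 → s = 37.0000
seg 3 [219.9°–272.3°] dwell: s stays 37.0000
seg 4 [272.3°–319.1°] simple-harmonic, h=-13: θ=291.2° here. β=18.9, B=46.8. -13/2·(1 − cos(π·0.4038)) = -4.5662 → s = 32.4338
radial distance = base radius + s = 27 + 32.4338 = 59.4338

59.4338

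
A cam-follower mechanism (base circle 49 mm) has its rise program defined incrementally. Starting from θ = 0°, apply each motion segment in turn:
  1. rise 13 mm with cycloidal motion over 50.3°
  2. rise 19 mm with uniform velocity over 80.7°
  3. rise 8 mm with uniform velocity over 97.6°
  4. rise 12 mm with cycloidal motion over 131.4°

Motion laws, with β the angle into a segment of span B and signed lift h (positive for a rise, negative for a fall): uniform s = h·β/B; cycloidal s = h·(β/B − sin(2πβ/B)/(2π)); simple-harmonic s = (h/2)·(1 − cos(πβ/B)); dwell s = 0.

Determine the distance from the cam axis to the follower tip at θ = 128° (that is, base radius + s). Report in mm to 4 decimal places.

seg 1 [0°–50.3°] cycloidal, h=13: full span → s += 13 → s = 13.0000
seg 2 [50.3°–131°] uniform, h=19: θ=128° here. β=77.7, B=80.7. 19·77.7/80.7 = 18.2937 → s = 31.2937
radial distance = base radius + s = 49 + 31.2937 = 80.2937

80.2937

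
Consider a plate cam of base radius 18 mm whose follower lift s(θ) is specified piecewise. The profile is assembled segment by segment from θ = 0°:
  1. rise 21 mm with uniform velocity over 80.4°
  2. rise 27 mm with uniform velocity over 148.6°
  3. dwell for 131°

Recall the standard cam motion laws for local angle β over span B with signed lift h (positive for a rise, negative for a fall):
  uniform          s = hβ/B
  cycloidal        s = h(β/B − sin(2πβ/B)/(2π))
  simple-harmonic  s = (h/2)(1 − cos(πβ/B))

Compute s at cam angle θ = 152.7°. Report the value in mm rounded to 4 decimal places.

seg 1 [0°–80.4°] uniform, h=21: full span → s += 21 → s = 21.0000
seg 2 [80.4°–229°] uniform, h=27: θ=152.7° here. β=72.3, B=148.6. 27·72.3/148.6 = 13.1366 → s = 34.1366

34.1366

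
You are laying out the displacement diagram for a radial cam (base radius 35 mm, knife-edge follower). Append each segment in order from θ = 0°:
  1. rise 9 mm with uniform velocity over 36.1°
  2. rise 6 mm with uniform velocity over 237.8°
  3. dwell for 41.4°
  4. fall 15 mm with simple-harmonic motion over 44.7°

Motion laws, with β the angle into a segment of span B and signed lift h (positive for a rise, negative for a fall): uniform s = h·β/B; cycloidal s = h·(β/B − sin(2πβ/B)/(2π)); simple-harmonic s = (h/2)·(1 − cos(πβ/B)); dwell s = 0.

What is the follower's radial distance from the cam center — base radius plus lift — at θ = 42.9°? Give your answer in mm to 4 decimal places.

seg 1 [0°–36.1°] uniform, h=9: full span → s += 9 → s = 9.0000
seg 2 [36.1°–273.9°] uniform, h=6: θ=42.9° here. β=6.8, B=237.8. 6·6.8/237.8 = 0.1716 → s = 9.1716
radial distance = base radius + s = 35 + 9.1716 = 44.1716

44.1716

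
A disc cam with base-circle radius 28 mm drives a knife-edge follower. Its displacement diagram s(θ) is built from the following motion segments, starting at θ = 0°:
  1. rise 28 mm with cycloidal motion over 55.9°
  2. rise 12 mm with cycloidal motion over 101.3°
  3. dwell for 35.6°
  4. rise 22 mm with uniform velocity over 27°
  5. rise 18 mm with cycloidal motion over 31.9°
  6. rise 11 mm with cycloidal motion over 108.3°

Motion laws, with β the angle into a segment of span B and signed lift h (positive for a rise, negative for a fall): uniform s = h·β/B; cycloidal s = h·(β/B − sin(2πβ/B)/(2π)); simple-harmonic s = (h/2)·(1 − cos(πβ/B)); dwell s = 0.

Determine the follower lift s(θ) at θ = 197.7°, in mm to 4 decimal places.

seg 1 [0°–55.9°] cycloidal, h=28: full span → s += 28 → s = 28.0000
seg 2 [55.9°–157.2°] cycloidal, h=12: full span → s += 12 → s = 40.0000
seg 3 [157.2°–192.8°] dwell: s stays 40.0000
seg 4 [192.8°–219.8°] uniform, h=22: θ=197.7° here. β=4.9, B=27. 22·4.9/27 = 3.9926 → s = 43.9926

43.9926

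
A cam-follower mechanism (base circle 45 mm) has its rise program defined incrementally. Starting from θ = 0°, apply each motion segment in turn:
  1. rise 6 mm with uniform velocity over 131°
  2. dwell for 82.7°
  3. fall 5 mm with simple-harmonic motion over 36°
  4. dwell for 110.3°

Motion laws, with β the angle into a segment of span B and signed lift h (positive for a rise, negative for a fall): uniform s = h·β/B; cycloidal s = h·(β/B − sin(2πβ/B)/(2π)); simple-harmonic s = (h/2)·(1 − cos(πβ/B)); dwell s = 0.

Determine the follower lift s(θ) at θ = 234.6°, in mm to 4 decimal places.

seg 1 [0°–131°] uniform, h=6: full span → s += 6 → s = 6.0000
seg 2 [131°–213.7°] dwell: s stays 6.0000
seg 3 [213.7°–249.7°] simple-harmonic, h=-5: θ=234.6° here. β=20.9, B=36. -5/2·(1 − cos(π·0.5806)) = -3.1260 → s = 2.8740

2.8740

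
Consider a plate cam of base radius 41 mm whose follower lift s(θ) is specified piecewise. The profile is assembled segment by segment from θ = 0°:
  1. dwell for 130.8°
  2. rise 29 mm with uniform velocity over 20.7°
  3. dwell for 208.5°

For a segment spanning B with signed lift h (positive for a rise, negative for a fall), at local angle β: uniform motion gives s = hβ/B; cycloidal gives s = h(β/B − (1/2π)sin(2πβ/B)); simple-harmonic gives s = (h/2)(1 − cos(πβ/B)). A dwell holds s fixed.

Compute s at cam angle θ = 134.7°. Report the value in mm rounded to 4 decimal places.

seg 1 [0°–130.8°] dwell: s stays 0.0000
seg 2 [130.8°–151.5°] uniform, h=29: θ=134.7° here. β=3.9, B=20.7. 29·3.9/20.7 = 5.4638 → s = 5.4638

5.4638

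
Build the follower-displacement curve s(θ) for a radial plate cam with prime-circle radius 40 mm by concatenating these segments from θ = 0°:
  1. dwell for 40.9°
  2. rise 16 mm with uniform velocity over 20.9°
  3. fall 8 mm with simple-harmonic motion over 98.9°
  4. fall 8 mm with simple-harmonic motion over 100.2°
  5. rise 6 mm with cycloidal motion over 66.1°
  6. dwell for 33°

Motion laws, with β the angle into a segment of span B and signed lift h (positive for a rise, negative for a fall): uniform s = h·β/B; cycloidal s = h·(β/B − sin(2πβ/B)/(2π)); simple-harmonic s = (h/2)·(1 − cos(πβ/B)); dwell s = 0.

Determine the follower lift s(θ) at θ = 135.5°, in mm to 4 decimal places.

seg 1 [0°–40.9°] dwell: s stays 0.0000
seg 2 [40.9°–61.8°] uniform, h=16: full span → s += 16 → s = 16.0000
seg 3 [61.8°–160.7°] simple-harmonic, h=-8: θ=135.5° here. β=73.7, B=98.9. -8/2·(1 − cos(π·0.7452)) = -6.7854 → s = 9.2146

9.2146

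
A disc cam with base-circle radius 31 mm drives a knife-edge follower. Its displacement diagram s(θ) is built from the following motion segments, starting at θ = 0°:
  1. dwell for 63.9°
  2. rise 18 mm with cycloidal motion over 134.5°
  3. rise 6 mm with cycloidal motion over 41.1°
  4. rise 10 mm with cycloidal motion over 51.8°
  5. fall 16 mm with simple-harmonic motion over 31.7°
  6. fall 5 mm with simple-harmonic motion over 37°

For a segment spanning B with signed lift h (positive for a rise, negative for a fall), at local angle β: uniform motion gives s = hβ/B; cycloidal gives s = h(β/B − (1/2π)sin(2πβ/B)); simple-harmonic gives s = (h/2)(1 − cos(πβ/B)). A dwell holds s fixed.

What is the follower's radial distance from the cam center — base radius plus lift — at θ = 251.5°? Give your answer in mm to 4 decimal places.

seg 1 [0°–63.9°] dwell: s stays 0.0000
seg 2 [63.9°–198.4°] cycloidal, h=18: full span → s += 18 → s = 18.0000
seg 3 [198.4°–239.5°] cycloidal, h=6: full span → s += 6 → s = 24.0000
seg 4 [239.5°–291.3°] cycloidal, h=10: θ=251.5° here. β=12, B=51.8. 10·(0.2317 − sin(2π·0.2317)/(2π)) = 0.7356 → s = 24.7356
radial distance = base radius + s = 31 + 24.7356 = 55.7356

55.7356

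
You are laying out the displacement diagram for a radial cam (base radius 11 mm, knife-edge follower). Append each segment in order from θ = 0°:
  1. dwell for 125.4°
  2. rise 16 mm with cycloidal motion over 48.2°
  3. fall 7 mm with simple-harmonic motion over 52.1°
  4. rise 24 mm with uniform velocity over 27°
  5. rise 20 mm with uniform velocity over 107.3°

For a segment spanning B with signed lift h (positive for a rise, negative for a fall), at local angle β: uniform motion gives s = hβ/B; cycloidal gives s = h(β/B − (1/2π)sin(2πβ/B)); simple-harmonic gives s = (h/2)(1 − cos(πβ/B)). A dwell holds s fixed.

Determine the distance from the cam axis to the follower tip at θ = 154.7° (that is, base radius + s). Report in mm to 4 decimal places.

seg 1 [0°–125.4°] dwell: s stays 0.0000
seg 2 [125.4°–173.6°] cycloidal, h=16: θ=154.7° here. β=29.3, B=48.2. 16·(0.6079 − sin(2π·0.6079)/(2π)) = 11.3231 → s = 11.3231
radial distance = base radius + s = 11 + 11.3231 = 22.3231

22.3231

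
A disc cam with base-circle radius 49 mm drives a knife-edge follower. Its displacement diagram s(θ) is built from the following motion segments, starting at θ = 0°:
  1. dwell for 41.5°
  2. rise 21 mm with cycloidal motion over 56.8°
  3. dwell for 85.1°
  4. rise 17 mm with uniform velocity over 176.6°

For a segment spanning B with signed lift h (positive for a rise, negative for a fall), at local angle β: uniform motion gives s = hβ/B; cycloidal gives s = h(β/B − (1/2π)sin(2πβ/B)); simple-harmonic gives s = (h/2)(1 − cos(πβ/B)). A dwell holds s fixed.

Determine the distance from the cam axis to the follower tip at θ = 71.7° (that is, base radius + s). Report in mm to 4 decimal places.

seg 1 [0°–41.5°] dwell: s stays 0.0000
seg 2 [41.5°–98.3°] cycloidal, h=21: θ=71.7° here. β=30.2, B=56.8. 21·(0.5317 − sin(2π·0.5317)/(2π)) = 11.8266 → s = 11.8266
radial distance = base radius + s = 49 + 11.8266 = 60.8266

60.8266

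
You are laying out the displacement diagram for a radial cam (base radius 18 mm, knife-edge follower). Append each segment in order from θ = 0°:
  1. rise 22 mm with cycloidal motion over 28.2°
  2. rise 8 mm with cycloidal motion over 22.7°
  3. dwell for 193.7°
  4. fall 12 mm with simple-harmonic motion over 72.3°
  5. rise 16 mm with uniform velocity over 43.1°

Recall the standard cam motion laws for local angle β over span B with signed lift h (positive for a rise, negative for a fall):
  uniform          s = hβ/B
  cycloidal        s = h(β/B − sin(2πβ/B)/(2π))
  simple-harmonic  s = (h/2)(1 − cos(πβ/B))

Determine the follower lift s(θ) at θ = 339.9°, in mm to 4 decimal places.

seg 1 [0°–28.2°] cycloidal, h=22: full span → s += 22 → s = 22.0000
seg 2 [28.2°–50.9°] cycloidal, h=8: full span → s += 8 → s = 30.0000
seg 3 [50.9°–244.6°] dwell: s stays 30.0000
seg 4 [244.6°–316.9°] simple-harmonic, h=-12: full span → s += -12 → s = 18.0000
seg 5 [316.9°–360°] uniform, h=16: θ=339.9° here. β=23, B=43.1. 16·23/43.1 = 8.5383 → s = 26.5383

26.5383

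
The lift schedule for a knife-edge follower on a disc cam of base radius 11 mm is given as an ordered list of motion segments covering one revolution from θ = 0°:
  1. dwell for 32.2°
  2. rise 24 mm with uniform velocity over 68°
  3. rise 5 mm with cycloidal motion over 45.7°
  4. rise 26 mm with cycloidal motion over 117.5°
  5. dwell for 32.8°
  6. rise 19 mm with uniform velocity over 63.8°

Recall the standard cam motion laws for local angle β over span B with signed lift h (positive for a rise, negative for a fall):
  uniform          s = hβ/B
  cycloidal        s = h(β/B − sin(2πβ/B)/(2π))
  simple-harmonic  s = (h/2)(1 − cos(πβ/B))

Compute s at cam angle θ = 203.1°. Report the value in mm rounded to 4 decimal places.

seg 1 [0°–32.2°] dwell: s stays 0.0000
seg 2 [32.2°–100.2°] uniform, h=24: full span → s += 24 → s = 24.0000
seg 3 [100.2°–145.9°] cycloidal, h=5: full span → s += 5 → s = 29.0000
seg 4 [145.9°–263.4°] cycloidal, h=26: θ=203.1° here. β=57.2, B=117.5. 26·(0.4868 − sin(2π·0.4868)/(2π)) = 12.3144 → s = 41.3144

41.3144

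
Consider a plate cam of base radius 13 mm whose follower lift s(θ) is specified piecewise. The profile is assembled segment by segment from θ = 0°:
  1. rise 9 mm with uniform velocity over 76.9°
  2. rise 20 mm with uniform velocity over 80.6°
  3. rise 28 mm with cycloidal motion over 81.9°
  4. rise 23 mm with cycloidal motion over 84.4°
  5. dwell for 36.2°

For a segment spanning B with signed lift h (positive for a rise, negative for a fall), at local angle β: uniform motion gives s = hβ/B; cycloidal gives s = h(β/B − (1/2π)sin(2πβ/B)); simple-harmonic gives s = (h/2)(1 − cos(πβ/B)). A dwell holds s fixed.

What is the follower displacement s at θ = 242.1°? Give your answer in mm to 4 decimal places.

seg 1 [0°–76.9°] uniform, h=9: full span → s += 9 → s = 9.0000
seg 2 [76.9°–157.5°] uniform, h=20: full span → s += 20 → s = 29.0000
seg 3 [157.5°–239.4°] cycloidal, h=28: full span → s += 28 → s = 57.0000
seg 4 [239.4°–323.8°] cycloidal, h=23: θ=242.1° here. β=2.7, B=84.4. 23·(0.0320 − sin(2π·0.0320)/(2π)) = 0.0049 → s = 57.0049

57.0049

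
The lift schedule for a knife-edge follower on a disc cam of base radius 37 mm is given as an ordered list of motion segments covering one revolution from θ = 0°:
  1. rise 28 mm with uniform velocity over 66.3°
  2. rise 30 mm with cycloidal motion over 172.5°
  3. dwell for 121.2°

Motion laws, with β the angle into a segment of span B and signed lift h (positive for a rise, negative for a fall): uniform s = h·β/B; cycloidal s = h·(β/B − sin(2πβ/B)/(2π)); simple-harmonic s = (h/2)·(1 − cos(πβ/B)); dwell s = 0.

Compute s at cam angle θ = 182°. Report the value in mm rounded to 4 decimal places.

seg 1 [0°–66.3°] uniform, h=28: full span → s += 28 → s = 28.0000
seg 2 [66.3°–238.8°] cycloidal, h=30: θ=182° here. β=115.7, B=172.5. 30·(0.6707 − sin(2π·0.6707)/(2π)) = 24.3162 → s = 52.3162

52.3162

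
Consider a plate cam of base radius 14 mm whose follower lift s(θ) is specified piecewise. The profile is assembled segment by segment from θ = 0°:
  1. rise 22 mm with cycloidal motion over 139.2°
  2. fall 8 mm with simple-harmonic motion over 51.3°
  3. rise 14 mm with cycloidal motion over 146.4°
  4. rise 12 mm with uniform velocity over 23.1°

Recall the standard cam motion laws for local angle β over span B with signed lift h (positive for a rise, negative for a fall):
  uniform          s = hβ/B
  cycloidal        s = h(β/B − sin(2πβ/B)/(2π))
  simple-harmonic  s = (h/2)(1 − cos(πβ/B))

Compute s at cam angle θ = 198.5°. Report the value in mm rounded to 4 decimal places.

seg 1 [0°–139.2°] cycloidal, h=22: full span → s += 22 → s = 22.0000
seg 2 [139.2°–190.5°] simple-harmonic, h=-8: full span → s += -8 → s = 14.0000
seg 3 [190.5°–336.9°] cycloidal, h=14: θ=198.5° here. β=8, B=146.4. 14·(0.0546 − sin(2π·0.0546)/(2π)) = 0.0149 → s = 14.0149

14.0149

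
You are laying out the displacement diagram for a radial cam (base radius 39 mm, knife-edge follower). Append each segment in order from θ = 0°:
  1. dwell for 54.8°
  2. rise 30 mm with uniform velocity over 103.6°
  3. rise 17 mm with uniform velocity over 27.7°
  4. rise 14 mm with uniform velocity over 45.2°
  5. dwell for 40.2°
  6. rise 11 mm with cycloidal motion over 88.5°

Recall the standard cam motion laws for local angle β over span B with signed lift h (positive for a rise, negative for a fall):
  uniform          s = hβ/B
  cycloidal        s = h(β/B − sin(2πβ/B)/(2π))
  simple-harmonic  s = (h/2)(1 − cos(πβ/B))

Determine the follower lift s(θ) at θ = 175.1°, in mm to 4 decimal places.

seg 1 [0°–54.8°] dwell: s stays 0.0000
seg 2 [54.8°–158.4°] uniform, h=30: full span → s += 30 → s = 30.0000
seg 3 [158.4°–186.1°] uniform, h=17: θ=175.1° here. β=16.7, B=27.7. 17·16.7/27.7 = 10.2491 → s = 40.2491

40.2491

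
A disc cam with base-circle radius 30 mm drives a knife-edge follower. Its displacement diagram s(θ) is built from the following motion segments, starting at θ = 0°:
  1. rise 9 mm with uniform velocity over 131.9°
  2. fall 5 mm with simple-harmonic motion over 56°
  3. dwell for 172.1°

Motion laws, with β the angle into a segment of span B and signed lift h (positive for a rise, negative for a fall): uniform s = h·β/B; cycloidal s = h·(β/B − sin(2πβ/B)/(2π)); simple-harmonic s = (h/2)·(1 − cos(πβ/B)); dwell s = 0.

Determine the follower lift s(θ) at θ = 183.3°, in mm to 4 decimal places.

seg 1 [0°–131.9°] uniform, h=9: full span → s += 9 → s = 9.0000
seg 2 [131.9°–187.9°] simple-harmonic, h=-5: θ=183.3° here. β=51.4, B=56. -5/2·(1 − cos(π·0.9179)) = -4.9172 → s = 4.0828

4.0828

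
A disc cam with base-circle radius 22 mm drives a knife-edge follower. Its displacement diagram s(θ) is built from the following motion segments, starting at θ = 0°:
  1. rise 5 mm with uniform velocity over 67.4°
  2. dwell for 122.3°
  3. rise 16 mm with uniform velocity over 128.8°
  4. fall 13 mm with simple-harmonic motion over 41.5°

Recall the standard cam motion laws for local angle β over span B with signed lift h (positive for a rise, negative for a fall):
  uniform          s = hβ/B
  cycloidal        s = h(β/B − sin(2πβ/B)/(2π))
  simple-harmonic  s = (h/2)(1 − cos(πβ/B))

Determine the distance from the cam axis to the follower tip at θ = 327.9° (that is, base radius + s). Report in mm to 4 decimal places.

seg 1 [0°–67.4°] uniform, h=5: full span → s += 5 → s = 5.0000
seg 2 [67.4°–189.7°] dwell: s stays 5.0000
seg 3 [189.7°–318.5°] uniform, h=16: full span → s += 16 → s = 21.0000
seg 4 [318.5°–360°] simple-harmonic, h=-13: θ=327.9° here. β=9.4, B=41.5. -13/2·(1 − cos(π·0.2265)) = -1.5774 → s = 19.4226
radial distance = base radius + s = 22 + 19.4226 = 41.4226

41.4226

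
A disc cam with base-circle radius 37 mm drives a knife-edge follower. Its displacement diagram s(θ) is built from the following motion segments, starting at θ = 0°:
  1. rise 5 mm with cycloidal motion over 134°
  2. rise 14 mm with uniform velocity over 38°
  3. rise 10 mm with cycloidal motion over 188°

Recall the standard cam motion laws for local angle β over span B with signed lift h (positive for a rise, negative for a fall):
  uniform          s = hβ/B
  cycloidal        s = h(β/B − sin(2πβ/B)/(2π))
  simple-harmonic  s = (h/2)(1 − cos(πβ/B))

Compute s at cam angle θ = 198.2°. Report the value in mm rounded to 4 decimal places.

seg 1 [0°–134°] cycloidal, h=5: full span → s += 5 → s = 5.0000
seg 2 [134°–172°] uniform, h=14: full span → s += 14 → s = 19.0000
seg 3 [172°–360°] cycloidal, h=10: θ=198.2° here. β=26.2, B=188. 10·(0.1394 − sin(2π·0.1394)/(2π)) = 0.1714 → s = 19.1714

19.1714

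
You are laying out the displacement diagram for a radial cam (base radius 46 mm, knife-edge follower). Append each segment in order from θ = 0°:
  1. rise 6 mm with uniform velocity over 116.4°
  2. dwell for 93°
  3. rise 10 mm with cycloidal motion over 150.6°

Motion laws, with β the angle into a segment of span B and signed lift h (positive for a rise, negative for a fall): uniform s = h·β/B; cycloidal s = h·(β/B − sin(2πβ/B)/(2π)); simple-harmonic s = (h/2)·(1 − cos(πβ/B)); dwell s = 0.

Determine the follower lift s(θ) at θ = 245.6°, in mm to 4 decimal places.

seg 1 [0°–116.4°] uniform, h=6: full span → s += 6 → s = 6.0000
seg 2 [116.4°–209.4°] dwell: s stays 6.0000
seg 3 [209.4°–360°] cycloidal, h=10: θ=245.6° here. β=36.2, B=150.6. 10·(0.2404 − sin(2π·0.2404)/(2π)) = 0.8151 → s = 6.8151

6.8151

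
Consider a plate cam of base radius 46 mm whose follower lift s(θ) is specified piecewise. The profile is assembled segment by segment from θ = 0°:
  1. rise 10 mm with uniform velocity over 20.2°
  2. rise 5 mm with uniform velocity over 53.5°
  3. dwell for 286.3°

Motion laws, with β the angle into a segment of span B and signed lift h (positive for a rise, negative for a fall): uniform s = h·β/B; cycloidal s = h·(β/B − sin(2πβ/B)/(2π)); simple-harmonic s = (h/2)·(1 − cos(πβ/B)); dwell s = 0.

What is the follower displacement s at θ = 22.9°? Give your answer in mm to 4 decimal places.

seg 1 [0°–20.2°] uniform, h=10: full span → s += 10 → s = 10.0000
seg 2 [20.2°–73.7°] uniform, h=5: θ=22.9° here. β=2.7, B=53.5. 5·2.7/53.5 = 0.2523 → s = 10.2523

10.2523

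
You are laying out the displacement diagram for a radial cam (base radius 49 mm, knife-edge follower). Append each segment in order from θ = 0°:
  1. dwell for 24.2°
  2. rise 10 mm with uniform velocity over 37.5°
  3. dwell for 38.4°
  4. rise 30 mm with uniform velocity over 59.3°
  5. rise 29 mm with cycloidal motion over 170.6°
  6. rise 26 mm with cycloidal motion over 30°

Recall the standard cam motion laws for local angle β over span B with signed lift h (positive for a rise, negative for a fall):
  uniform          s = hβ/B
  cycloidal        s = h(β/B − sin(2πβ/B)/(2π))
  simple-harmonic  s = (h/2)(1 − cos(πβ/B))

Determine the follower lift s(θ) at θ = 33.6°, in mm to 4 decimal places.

seg 1 [0°–24.2°] dwell: s stays 0.0000
seg 2 [24.2°–61.7°] uniform, h=10: θ=33.6° here. β=9.4, B=37.5. 10·9.4/37.5 = 2.5067 → s = 2.5067

2.5067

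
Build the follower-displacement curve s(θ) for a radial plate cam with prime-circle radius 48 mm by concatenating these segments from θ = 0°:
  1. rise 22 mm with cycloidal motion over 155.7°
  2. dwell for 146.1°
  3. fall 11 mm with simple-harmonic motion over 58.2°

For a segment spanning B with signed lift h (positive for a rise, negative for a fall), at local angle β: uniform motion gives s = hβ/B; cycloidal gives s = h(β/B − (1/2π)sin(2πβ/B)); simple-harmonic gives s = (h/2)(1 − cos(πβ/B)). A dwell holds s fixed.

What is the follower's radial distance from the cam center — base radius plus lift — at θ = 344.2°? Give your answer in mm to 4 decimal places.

seg 1 [0°–155.7°] cycloidal, h=22: full span → s += 22 → s = 22.0000
seg 2 [155.7°–301.8°] dwell: s stays 22.0000
seg 3 [301.8°–360°] simple-harmonic, h=-11: θ=344.2° here. β=42.4, B=58.2. -11/2·(1 − cos(π·0.7285)) = -9.1180 → s = 12.8820
radial distance = base radius + s = 48 + 12.8820 = 60.8820

60.8820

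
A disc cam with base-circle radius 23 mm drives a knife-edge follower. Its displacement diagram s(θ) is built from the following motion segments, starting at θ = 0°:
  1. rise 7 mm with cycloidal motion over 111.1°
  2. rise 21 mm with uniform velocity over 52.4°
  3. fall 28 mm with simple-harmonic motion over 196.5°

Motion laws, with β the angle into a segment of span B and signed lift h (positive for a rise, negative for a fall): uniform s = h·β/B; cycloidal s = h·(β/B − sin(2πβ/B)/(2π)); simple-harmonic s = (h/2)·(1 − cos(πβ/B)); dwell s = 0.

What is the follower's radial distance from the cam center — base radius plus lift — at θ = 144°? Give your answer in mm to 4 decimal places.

seg 1 [0°–111.1°] cycloidal, h=7: full span → s += 7 → s = 7.0000
seg 2 [111.1°–163.5°] uniform, h=21: θ=144° here. β=32.9, B=52.4. 21·32.9/52.4 = 13.1851 → s = 20.1851
radial distance = base radius + s = 23 + 20.1851 = 43.1851

43.1851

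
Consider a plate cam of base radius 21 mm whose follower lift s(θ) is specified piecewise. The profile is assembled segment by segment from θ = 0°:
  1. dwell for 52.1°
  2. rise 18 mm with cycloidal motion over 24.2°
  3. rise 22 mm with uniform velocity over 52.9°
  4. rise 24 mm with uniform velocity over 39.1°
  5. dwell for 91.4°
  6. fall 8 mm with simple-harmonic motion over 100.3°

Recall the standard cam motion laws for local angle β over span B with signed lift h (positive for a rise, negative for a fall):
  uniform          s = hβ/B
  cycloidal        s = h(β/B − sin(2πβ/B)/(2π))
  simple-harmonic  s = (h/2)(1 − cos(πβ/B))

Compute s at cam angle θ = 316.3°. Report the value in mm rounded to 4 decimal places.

seg 1 [0°–52.1°] dwell: s stays 0.0000
seg 2 [52.1°–76.3°] cycloidal, h=18: full span → s += 18 → s = 18.0000
seg 3 [76.3°–129.2°] uniform, h=22: full span → s += 22 → s = 40.0000
seg 4 [129.2°–168.3°] uniform, h=24: full span → s += 24 → s = 64.0000
seg 5 [168.3°–259.7°] dwell: s stays 64.0000
seg 6 [259.7°–360°] simple-harmonic, h=-8: θ=316.3° here. β=56.6, B=100.3. -8/2·(1 − cos(π·0.5643)) = -4.8026 → s = 59.1974

59.1974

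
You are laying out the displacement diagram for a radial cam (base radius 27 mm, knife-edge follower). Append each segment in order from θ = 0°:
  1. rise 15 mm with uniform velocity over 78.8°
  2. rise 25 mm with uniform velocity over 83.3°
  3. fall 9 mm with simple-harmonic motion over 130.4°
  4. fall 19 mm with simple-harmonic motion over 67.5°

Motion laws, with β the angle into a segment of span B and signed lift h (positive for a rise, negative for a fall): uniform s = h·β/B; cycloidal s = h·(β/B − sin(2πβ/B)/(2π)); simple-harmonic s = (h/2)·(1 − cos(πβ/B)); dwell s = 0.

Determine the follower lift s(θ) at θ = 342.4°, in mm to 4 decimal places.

seg 1 [0°–78.8°] uniform, h=15: full span → s += 15 → s = 15.0000
seg 2 [78.8°–162.1°] uniform, h=25: full span → s += 25 → s = 40.0000
seg 3 [162.1°–292.5°] simple-harmonic, h=-9: full span → s += -9 → s = 31.0000
seg 4 [292.5°–360°] simple-harmonic, h=-19: θ=342.4° here. β=49.9, B=67.5. -19/2·(1 − cos(π·0.7393)) = -15.9871 → s = 15.0129

15.0129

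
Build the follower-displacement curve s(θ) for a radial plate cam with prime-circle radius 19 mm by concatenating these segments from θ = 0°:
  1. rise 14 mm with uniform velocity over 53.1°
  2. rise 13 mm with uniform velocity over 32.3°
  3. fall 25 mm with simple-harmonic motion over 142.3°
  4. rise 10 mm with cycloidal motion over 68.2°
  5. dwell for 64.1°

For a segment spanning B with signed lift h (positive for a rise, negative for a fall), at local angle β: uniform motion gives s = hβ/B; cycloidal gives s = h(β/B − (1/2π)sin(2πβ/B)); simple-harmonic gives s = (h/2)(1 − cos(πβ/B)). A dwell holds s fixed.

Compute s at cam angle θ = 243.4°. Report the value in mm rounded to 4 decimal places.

seg 1 [0°–53.1°] uniform, h=14: full span → s += 14 → s = 14.0000
seg 2 [53.1°–85.4°] uniform, h=13: full span → s += 13 → s = 27.0000
seg 3 [85.4°–227.7°] simple-harmonic, h=-25: full span → s += -25 → s = 2.0000
seg 4 [227.7°–295.9°] cycloidal, h=10: θ=243.4° here. β=15.7, B=68.2. 10·(0.2302 − sin(2π·0.2302)/(2π)) = 0.7228 → s = 2.7228

2.7228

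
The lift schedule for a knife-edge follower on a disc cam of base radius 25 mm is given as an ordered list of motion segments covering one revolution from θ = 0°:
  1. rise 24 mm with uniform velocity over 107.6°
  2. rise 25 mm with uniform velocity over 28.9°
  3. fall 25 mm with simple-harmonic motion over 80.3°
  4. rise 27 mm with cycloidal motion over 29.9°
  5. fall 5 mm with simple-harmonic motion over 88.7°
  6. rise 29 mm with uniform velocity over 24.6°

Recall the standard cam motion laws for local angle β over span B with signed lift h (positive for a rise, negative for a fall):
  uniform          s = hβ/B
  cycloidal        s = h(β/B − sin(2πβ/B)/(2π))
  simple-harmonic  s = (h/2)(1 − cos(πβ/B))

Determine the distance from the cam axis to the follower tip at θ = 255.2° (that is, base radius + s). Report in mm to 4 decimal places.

seg 1 [0°–107.6°] uniform, h=24: full span → s += 24 → s = 24.0000
seg 2 [107.6°–136.5°] uniform, h=25: full span → s += 25 → s = 49.0000
seg 3 [136.5°–216.8°] simple-harmonic, h=-25: full span → s += -25 → s = 24.0000
seg 4 [216.8°–246.7°] cycloidal, h=27: full span → s += 27 → s = 51.0000
seg 5 [246.7°–335.4°] simple-harmonic, h=-5: θ=255.2° here. β=8.5, B=88.7. -5/2·(1 − cos(π·0.0958)) = -0.1124 → s = 50.8876
radial distance = base radius + s = 25 + 50.8876 = 75.8876

75.8876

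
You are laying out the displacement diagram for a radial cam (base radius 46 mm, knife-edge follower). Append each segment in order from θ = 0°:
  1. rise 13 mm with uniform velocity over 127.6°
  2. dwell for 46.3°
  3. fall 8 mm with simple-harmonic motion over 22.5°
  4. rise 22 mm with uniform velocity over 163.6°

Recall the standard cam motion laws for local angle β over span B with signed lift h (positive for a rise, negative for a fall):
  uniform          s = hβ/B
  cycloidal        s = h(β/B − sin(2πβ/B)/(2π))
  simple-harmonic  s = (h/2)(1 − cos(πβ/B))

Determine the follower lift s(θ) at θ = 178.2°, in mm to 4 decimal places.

seg 1 [0°–127.6°] uniform, h=13: full span → s += 13 → s = 13.0000
seg 2 [127.6°–173.9°] dwell: s stays 13.0000
seg 3 [173.9°–196.4°] simple-harmonic, h=-8: θ=178.2° here. β=4.3, B=22.5. -8/2·(1 − cos(π·0.1911)) = -0.6995 → s = 12.3005

12.3005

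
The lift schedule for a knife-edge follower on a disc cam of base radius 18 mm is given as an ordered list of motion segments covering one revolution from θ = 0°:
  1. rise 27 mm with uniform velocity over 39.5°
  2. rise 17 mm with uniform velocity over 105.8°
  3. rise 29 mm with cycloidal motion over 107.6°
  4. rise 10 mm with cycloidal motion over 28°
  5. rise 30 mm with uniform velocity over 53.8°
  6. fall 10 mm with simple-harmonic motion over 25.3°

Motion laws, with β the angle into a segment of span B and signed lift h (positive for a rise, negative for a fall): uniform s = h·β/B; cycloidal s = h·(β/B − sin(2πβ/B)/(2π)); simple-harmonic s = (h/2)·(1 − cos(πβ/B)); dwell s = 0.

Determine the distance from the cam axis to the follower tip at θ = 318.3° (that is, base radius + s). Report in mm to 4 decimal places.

seg 1 [0°–39.5°] uniform, h=27: full span → s += 27 → s = 27.0000
seg 2 [39.5°–145.3°] uniform, h=17: full span → s += 17 → s = 44.0000
seg 3 [145.3°–252.9°] cycloidal, h=29: full span → s += 29 → s = 73.0000
seg 4 [252.9°–280.9°] cycloidal, h=10: full span → s += 10 → s = 83.0000
seg 5 [280.9°–334.7°] uniform, h=30: θ=318.3° here. β=37.4, B=53.8. 30·37.4/53.8 = 20.8550 → s = 103.8550
radial distance = base radius + s = 18 + 103.8550 = 121.8550

121.8550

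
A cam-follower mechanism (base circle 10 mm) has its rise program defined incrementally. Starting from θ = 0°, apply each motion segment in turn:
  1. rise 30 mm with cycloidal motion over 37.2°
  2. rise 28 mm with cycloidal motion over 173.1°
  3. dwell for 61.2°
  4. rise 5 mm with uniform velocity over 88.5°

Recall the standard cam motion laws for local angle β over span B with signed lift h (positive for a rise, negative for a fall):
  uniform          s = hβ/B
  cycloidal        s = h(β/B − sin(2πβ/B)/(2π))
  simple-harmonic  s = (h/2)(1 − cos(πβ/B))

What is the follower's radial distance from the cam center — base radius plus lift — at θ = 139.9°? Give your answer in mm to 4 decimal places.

seg 1 [0°–37.2°] cycloidal, h=30: full span → s += 30 → s = 30.0000
seg 2 [37.2°–210.3°] cycloidal, h=28: θ=139.9° here. β=102.7, B=173.1. 28·(0.5933 − sin(2π·0.5933)/(2π)) = 19.0777 → s = 49.0777
radial distance = base radius + s = 10 + 49.0777 = 59.0777

59.0777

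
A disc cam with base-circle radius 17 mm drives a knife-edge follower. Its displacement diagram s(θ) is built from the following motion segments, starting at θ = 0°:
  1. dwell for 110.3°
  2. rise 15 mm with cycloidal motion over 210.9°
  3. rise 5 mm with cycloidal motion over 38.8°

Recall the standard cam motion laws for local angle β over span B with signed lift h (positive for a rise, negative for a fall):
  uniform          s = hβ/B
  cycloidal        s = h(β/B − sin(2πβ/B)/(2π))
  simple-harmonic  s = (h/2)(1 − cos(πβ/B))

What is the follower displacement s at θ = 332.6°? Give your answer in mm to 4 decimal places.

seg 1 [0°–110.3°] dwell: s stays 0.0000
seg 2 [110.3°–321.2°] cycloidal, h=15: full span → s += 15 → s = 15.0000
seg 3 [321.2°–360°] cycloidal, h=5: θ=332.6° here. β=11.4, B=38.8. 5·(0.2938 − sin(2π·0.2938)/(2π)) = 0.7033 → s = 15.7033

15.7033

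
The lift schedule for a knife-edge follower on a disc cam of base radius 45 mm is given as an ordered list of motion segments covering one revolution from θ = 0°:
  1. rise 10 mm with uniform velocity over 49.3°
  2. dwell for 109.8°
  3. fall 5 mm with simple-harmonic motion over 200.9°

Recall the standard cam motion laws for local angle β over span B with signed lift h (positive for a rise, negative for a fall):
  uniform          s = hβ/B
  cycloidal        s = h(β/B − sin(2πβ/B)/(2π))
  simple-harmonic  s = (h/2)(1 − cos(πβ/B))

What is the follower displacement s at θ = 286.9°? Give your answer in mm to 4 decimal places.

seg 1 [0°–49.3°] uniform, h=10: full span → s += 10 → s = 10.0000
seg 2 [49.3°–159.1°] dwell: s stays 10.0000
seg 3 [159.1°–360°] simple-harmonic, h=-5: θ=286.9° here. β=127.8, B=200.9. -5/2·(1 − cos(π·0.6361)) = -3.5369 → s = 6.4631

6.4631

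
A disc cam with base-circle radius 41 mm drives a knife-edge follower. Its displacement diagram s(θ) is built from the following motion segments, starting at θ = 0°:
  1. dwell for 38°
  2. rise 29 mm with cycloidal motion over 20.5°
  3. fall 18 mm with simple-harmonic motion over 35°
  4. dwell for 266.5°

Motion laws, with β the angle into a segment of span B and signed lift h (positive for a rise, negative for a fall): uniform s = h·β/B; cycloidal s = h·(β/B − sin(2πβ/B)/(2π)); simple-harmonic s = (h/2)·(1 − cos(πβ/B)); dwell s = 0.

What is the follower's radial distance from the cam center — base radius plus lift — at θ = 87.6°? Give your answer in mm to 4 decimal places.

seg 1 [0°–38°] dwell: s stays 0.0000
seg 2 [38°–58.5°] cycloidal, h=29: full span → s += 29 → s = 29.0000
seg 3 [58.5°–93.5°] simple-harmonic, h=-18: θ=87.6° here. β=29.1, B=35. -18/2·(1 − cos(π·0.8314)) = -16.7672 → s = 12.2328
radial distance = base radius + s = 41 + 12.2328 = 53.2328

53.2328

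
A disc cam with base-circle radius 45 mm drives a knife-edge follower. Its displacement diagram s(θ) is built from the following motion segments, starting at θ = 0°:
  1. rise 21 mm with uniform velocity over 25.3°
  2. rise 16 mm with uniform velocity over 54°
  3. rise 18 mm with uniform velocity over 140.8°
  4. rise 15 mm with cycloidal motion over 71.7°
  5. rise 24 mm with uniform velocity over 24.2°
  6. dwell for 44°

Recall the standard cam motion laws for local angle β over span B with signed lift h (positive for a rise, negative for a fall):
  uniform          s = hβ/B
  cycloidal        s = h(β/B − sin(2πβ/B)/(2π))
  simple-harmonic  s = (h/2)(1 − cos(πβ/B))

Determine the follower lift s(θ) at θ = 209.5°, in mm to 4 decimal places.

seg 1 [0°–25.3°] uniform, h=21: full span → s += 21 → s = 21.0000
seg 2 [25.3°–79.3°] uniform, h=16: full span → s += 16 → s = 37.0000
seg 3 [79.3°–220.1°] uniform, h=18: θ=209.5° here. β=130.2, B=140.8. 18·130.2/140.8 = 16.6449 → s = 53.6449

53.6449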